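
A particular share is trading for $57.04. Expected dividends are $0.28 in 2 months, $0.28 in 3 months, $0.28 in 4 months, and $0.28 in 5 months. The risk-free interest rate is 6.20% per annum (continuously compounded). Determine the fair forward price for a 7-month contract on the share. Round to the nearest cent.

$58.00

PV(dividends) I = 0.28·e^(−0.0620·2/12) + 0.28·e^(−0.0620·3/12) + 0.28·e^(−0.0620·4/12) + 0.28·e^(−0.0620·5/12)
I = 0.2771 + 0.2757 + 0.2743 + 0.2729 = 1.1000
F = (S − I)·e^(rT) = (57.04 − 1.1000) · e^(0.0620·7/12)
= 55.9400 · e^0.036167 = 55.9400 × 1.036829 = $58.00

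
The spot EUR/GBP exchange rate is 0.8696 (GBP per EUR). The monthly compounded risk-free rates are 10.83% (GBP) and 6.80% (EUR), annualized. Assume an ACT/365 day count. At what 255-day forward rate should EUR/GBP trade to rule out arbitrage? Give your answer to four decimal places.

0.8942

By covered interest parity, F = S · (1+r_GBP/12)^(12T) / (1+r_EUR/12)^(12T)
= 0.8696 × 1.078232 / 1.048513 = 0.8696 × 1.028344
F = 0.8942 GBP per EUR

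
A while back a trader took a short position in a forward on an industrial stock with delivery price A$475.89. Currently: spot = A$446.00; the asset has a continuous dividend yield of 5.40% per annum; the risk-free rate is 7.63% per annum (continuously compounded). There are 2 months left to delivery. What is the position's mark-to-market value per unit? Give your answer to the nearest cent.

A$27.87

Current fair forward for the remaining 2 months: F = S·e^((r − q)·T), (r − q) = 0.0763 − 0.0540 = 0.0223
F = 446.00 · e^(0.0223 × 2/12) = 446.00 × 1.003724 = 447.6609
Value of long forward = (F − K)·e^(−rT) = (447.6609 − 475.89) · e^(−0.0763·2/12)
= -28.2291 × 0.987364 = -27.87
Short position value = −(long value) = A$27.87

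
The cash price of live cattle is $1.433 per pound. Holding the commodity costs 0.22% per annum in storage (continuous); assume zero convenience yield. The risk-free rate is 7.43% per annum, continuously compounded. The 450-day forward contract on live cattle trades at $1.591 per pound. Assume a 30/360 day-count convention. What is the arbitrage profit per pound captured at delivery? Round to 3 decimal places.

$0.014 per pound

Fair forward: F* = S·e^(carry·T), with carry = (r + u) = 0.0743 + 0.0022 = 0.0765
F* = 1.433 · e^(0.0765 × 450/360) = 1.433 · e^0.095625 = 1.433 × 1.100346 = $1.5768
Market $1.591 > fair $1.5768: forward overpriced → cash-and-carry (buy spot, short the forward).
At maturity, profit = |F_mkt − F*| = |1.591 − 1.5768| = $0.014 per pound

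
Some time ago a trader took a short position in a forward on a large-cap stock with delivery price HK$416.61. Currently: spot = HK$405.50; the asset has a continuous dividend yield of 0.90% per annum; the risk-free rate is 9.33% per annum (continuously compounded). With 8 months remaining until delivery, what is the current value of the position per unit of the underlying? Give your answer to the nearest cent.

-HK$11.59

Current fair forward for the remaining 8 months: F = S·e^((r − q)·T), (r − q) = 0.0933 − 0.0090 = 0.0843
F = 405.50 · e^(0.0843 × 8/12) = 405.50 × 1.057809 = 428.9415
Value of long forward = (F − K)·e^(−rT) = (428.9415 − 416.61) · e^(−0.0933·8/12)
= 12.3315 × 0.939695 = 11.59
Short position value = −(long value) = -HK$11.59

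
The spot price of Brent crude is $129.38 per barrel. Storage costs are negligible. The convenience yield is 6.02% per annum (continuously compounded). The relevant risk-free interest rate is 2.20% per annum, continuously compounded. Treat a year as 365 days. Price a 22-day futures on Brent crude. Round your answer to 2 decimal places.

Net carry = r + u − y = 0.0220 + 0.0000 − 0.0602 = -0.0382
F = S·e^((r+u−y)T) = 129.38 · e^(-0.0382 × 22/365) = 129.38 · e^-0.002302
= 129.38 × 0.997701 = $129.08 per barrel

$129.08 per barrel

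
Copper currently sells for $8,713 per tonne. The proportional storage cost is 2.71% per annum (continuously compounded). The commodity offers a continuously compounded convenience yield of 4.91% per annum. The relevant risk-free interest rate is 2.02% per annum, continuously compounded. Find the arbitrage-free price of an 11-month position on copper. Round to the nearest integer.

$8,699 per tonne

Net carry = r + u − y = 0.0202 + 0.0271 − 0.0491 = -0.0018
F = S·e^((r+u−y)T) = 8713 · e^(-0.0018 × 11/12) = 8713 · e^-0.001650
= 8713 × 0.998351 = $8,699 per tonne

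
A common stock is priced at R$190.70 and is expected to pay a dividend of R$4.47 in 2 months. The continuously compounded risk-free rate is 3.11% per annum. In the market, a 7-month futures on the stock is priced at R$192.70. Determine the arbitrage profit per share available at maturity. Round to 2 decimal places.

R$3.04 per share

PV(dividends) I = 4.47·e^(−0.0311·2/12) = 4.4469
Fair futures F* = (S − I)·e^(rT) = (190.70 − 4.4469)·e^0.018142 = 186.2531 × 1.018308 = 189.6630
Market R$192.70 > fair 189.6630: forward overpriced → cash-and-carry (borrow at r, buy the stock and collect the dividends, short the forward).
Profit at T = |F_mkt − F*| = |192.70 − 189.6630| = R$3.04 per share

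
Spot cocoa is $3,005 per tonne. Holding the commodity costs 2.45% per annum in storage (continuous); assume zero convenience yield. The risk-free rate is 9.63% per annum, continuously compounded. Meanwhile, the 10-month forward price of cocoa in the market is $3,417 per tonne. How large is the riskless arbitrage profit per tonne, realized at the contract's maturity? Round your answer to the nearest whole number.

Fair forward: F* = S·e^(carry·T), with carry = (r + u) = 0.0963 + 0.0245 = 0.1208
F* = 3005 · e^(0.1208 × 10/12) = 3005 · e^0.100667 = 3005 × 1.105908 = $3323.2535
Market $3417 > fair $3323.2535: forward overpriced → cash-and-carry (buy spot, short the forward).
At maturity, profit = |F_mkt − F*| = |3417 − 3323.2535| = $94 per tonne

$94 per tonne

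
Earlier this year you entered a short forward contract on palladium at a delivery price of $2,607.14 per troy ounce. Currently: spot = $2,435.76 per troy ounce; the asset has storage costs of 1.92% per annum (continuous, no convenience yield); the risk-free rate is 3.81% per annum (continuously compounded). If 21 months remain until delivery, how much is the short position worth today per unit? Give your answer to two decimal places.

-$80.01 per troy ounce

Current fair forward for the remaining 21 months: F = S·e^((r + u)·T), (r + u) = 0.0381 + 0.0192 = 0.0573
F = 2435.76 · e^(0.0573 × 21/12) = 2435.76 × 1.10547488 = 2692.6715
Value of long forward = (F − K)·e^(−rT) = (2692.6715 − 2607.14) · e^(−0.0381·21/12)
= 85.5315 × 0.93549919 = 80.01
Short position value = −(long value) = -$80.01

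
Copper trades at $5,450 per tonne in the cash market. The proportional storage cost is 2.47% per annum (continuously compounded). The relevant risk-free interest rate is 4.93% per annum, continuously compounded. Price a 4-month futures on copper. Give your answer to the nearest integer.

Net carry = r + u − y = 0.0493 + 0.0247 − 0.0000 = 0.0740
F = S·e^((r+u−y)T) = 5450 · e^(0.0740 × 4/12) = 5450 · e^0.024667
= 5450 × 1.024974 = $5,586 per tonne

$5,586 per tonne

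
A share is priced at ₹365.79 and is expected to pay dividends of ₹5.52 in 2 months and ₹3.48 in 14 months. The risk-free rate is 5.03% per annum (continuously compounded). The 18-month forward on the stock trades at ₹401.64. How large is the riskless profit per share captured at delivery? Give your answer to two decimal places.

PV(dividends) I = 5.52·e^(−0.0503·2/12) + 3.48·e^(−0.0503·14/12) = 8.7556
Fair forward F* = (S − I)·e^(rT) = (365.79 − 8.7556)·e^0.075450 = 357.0344 × 1.078369 = 385.0148
Market ₹401.64 > fair 385.0148: forward overpriced → cash-and-carry (borrow at r, buy the stock and collect the dividends, short the forward).
Profit at T = |F_mkt − F*| = |401.64 − 385.0148| = ₹16.63 per share

₹16.63 per share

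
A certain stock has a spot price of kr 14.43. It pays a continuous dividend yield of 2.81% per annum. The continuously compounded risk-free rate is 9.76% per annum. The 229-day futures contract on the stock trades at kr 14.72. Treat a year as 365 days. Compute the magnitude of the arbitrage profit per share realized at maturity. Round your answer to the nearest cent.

Fair futures: F* = S·e^(carry·T), with carry = (r − q) = 0.0976 − 0.0281 = 0.0695
F* = 14.43 · e^(0.0695 × 229/365) = 14.43 · e^0.043604 = 14.43 × 1.044569 = kr 15.0731
Market kr 14.72 < fair kr 15.0731: forward underpriced → reverse cash-and-carry (short spot, go long the forward).
At maturity, profit = |F_mkt − F*| = |14.72 − 15.0731| = kr 0.35 per share

kr 0.35 per share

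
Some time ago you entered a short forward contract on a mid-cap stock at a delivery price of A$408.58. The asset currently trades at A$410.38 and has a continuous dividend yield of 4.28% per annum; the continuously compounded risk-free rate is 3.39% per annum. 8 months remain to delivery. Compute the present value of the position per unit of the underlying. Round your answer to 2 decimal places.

Current fair forward for the remaining 8 months: F = S·e^((r − q)·T), (r − q) = 0.0339 − 0.0428 = -0.0089
F = 410.38 · e^(-0.0089 × 8/12) = 410.38 × 0.994084 = 407.9522
Value of long forward = (F − K)·e^(−rT) = (407.9522 − 408.58) · e^(−0.0339·8/12)
= -0.6278 × 0.977653 = -0.61
Short position value = −(long value) = A$0.61

A$0.61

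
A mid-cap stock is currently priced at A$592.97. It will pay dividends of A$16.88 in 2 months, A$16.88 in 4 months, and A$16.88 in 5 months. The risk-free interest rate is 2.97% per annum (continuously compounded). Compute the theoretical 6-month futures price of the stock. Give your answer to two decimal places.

A$550.91

PV(dividends) I = 16.88·e^(−0.0297·2/12) + 16.88·e^(−0.0297·4/12) + 16.88·e^(−0.0297·5/12)
I = 16.7967 + 16.7137 + 16.6724 = 50.1828
F = (S − I)·e^(rT) = (592.97 − 50.1828) · e^(0.0297·6/12)
= 542.7872 · e^0.014850 = 542.7872 × 1.014961 = A$550.91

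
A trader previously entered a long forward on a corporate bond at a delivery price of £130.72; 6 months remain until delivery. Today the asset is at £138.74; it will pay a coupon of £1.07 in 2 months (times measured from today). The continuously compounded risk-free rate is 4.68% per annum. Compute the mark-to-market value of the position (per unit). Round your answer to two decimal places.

£9.98

PV(remaining coupons) I = 1.07·e^(−0.0468·2/12) = 1.0617
Current forward F = (S − I)·e^(rT) = (138.74 − 1.0617)·e^(0.0468·6/12) = 137.6783 × 1.023676 = 140.9380
Value (long) = (F − K)·e^(−rT) = (140.9380 − 130.72) × 0.976872 = 9.9817
Value = £9.98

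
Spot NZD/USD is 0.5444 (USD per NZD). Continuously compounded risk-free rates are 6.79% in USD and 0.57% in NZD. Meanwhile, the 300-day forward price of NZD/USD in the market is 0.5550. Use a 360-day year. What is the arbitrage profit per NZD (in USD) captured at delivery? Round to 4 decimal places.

0.0184 per NZD (in USD)

Fair forward: F* = S·e^(carry·T), with carry = (r_USD − r_NZD) = 0.0679 − 0.0057 = 0.0622
F* = 0.5444 · e^(0.0622 × 300/360) = 0.5444 · e^0.051833 = 0.5444 × 1.053200 = 0.5734
Market 0.5550 < fair 0.5734: forward underpriced → reverse cash-and-carry (short spot, go long the forward).
At maturity, profit = |F_mkt − F*| = |0.5550 − 0.5734| = 0.0184 per NZD (in USD)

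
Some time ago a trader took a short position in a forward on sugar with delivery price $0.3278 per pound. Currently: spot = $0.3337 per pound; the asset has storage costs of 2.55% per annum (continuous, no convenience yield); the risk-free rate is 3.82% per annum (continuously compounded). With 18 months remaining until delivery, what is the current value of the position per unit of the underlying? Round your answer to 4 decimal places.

Current fair forward for the remaining 18 months: F = S·e^((r + u)·T), (r + u) = 0.0382 + 0.0255 = 0.0637
F = 0.3337 · e^(0.0637 × 18/12) = 0.3337 × 1.100264 = 0.3672
Value of long forward = (F − K)·e^(−rT) = (0.3672 − 0.3278) · e^(−0.0382·18/12)
= 0.0394 × 0.944311 = 0.0372
Short position value = −(long value) = -$0.0372

-$0.0372 per pound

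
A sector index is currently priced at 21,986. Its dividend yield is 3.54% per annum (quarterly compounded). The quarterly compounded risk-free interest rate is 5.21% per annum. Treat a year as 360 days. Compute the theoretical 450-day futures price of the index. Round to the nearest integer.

F = S · (1+r/4)^(4T) / (1+q/4)^(4T)
= 21986 × 1.066844 / 1.045040 = 21986 × 1.020864
F = 22,445

22,445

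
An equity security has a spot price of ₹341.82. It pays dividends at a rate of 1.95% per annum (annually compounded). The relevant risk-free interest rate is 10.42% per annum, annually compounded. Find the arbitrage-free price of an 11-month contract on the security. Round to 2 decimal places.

₹367.76

F = S · (1+r)^T / (1+q)^T
= 341.82 × 1.095117 / 1.017861 = 341.82 × 1.075900
F = ₹367.76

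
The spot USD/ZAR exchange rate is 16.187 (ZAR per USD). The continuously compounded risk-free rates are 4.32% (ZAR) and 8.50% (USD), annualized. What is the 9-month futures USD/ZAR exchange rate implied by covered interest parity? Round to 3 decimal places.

F = S·e^((r_ZAR − r_USD)T) = 16.187 · e^((0.0432 − 0.0850) × 9/12)
= 16.187 · e^-0.031350 = 16.187 × 0.969136
F = 15.687 ZAR per USD

15.687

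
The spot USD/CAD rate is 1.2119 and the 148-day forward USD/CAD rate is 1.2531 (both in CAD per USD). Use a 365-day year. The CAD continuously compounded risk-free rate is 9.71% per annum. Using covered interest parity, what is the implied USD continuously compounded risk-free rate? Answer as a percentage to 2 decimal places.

1.47%

F = S·e^((r_CAD − r_USD)T) ⇒ r_USD = r_CAD − ln(F/S)/T
ln(1.2531/1.2119) = 0.033431; /(148/365) = 0.082448
r_USD = 0.0971 − 0.082448 = 0.014652
r_USD = 1.47%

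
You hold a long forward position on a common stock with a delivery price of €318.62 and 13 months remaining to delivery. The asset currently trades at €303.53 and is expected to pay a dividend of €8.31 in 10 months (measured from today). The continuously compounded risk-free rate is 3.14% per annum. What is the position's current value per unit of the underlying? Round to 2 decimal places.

PV(remaining dividends) I = 8.31·e^(−0.0314·10/12) = 8.0954
Current forward F = (S − I)·e^(rT) = (303.53 − 8.0954)·e^(0.0314·13/12) = 295.4346 × 1.034602 = 305.6572
Value (long) = (F − K)·e^(−rT) = (305.6572 − 318.62) × 0.966555 = -12.5293
Value = -€12.53

-€12.53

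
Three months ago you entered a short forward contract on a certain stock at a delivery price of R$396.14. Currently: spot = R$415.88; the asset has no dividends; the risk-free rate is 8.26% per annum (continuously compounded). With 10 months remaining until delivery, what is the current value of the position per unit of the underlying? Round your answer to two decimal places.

Current fair forward for the remaining 10 months: F = S·e^(r·T), r = 0.0826
F = 415.88 · e^(0.0826 × 10/12) = 415.88 × 1.071258 = 445.5148
Value of long forward = (F − K)·e^(−rT) = (445.5148 − 396.14) · e^(−0.0826·10/12)
= 49.3748 × 0.933482 = 46.09
Short position value = −(long value) = -R$46.09

-R$46.09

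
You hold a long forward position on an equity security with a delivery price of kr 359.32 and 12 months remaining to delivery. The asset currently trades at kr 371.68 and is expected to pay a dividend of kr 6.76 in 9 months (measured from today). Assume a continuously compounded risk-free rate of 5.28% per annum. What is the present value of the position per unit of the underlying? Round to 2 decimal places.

PV(remaining dividends) I = 6.76·e^(−0.0528·9/12) = 6.4975
Current forward F = (S − I)·e^(rT) = (371.68 − 6.4975)·e^(0.0528·12/12) = 365.1825 × 1.054219 = 384.9823
Value (long) = (F − K)·e^(−rT) = (384.9823 − 359.32) × 0.948570 = 24.3425
Value = kr 24.34

kr 24.34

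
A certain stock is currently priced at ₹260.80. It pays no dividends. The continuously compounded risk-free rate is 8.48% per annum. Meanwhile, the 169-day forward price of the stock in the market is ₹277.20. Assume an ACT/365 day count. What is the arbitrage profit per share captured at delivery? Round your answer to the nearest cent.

₹5.96 per share

Fair forward: F* = S·e^(carry·T), with carry = r = 0.0848
F* = 260.80 · e^(0.0848 × 169/365) = 260.80 · e^0.039264 = 260.80 × 1.040045 = ₹271.2437
Market ₹277.20 > fair ₹271.2437: forward overpriced → cash-and-carry (buy spot, short the forward).
At maturity, profit = |F_mkt − F*| = |277.20 − 271.2437| = ₹5.96 per share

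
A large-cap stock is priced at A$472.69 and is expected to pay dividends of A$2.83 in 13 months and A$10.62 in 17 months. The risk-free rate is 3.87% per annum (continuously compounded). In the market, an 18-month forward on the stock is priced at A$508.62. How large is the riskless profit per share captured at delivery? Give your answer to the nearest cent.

PV(dividends) I = 2.83·e^(−0.0387·13/12) + 10.62·e^(−0.0387·17/12) = 12.7672
Fair forward F* = (S − I)·e^(rT) = (472.69 − 12.7672)·e^0.058050 = 459.9228 × 1.059768 = 487.4115
Market A$508.62 > fair 487.4115: forward overpriced → cash-and-carry (borrow at r, buy the stock and collect the dividends, short the forward).
Profit at T = |F_mkt − F*| = |508.62 − 487.4115| = A$21.21 per share

A$21.21 per share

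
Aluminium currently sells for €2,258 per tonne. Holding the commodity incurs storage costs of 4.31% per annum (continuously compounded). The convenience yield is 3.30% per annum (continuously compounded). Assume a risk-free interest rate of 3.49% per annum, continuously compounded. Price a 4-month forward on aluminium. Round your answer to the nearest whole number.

Net carry = r + u − y = 0.0349 + 0.0431 − 0.0330 = 0.0450
F = S·e^((r+u−y)T) = 2258 · e^(0.0450 × 4/12) = 2258 · e^0.015000
= 2258 × 1.015113 = €2,292 per tonne

€2,292 per tonne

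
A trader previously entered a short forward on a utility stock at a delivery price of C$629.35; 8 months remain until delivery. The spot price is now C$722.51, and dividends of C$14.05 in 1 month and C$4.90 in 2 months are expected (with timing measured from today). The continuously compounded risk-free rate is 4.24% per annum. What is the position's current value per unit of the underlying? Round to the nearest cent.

PV(remaining dividends) I = 14.05·e^(−0.0424·1/12) + 4.90·e^(−0.0424·2/12) = 18.8659
Current forward F = (S − I)·e^(rT) = (722.51 − 18.8659)·e^(0.0424·8/12) = 703.6441 × 1.028670 = 723.8176
Value (long) = (F − K)·e^(−rT) = (723.8176 − 629.35) × 0.972129 = 91.8347
Short position value = −(long value) = -C$91.83

-C$91.83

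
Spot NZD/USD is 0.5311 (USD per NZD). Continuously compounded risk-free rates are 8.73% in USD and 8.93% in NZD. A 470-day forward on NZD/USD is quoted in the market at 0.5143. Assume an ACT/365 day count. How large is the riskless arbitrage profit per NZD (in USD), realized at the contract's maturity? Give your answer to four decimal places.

Fair forward: F* = S·e^(carry·T), with carry = (r_USD − r_NZD) = 0.0873 − 0.0893 = -0.0020
F* = 0.5311 · e^(-0.0020 × 470/365) = 0.5311 · e^-0.002575 = 0.5311 × 0.997428 = 0.5297
Market 0.5143 < fair 0.5297: forward underpriced → reverse cash-and-carry (short spot, go long the forward).
At maturity, profit = |F_mkt − F*| = |0.5143 − 0.5297| = 0.0154 per NZD (in USD)

0.0154 per NZD (in USD)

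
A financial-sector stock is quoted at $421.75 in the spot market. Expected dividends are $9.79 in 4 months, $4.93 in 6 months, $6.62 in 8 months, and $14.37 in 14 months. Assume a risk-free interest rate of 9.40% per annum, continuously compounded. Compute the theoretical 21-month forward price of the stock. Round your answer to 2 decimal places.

PV(dividends) I = 9.79·e^(−0.0940·4/12) + 4.93·e^(−0.0940·6/12) + 6.62·e^(−0.0940·8/12) + 14.37·e^(−0.0940·14/12)
I = 9.4880 + 4.7037 + 6.2179 + 12.8774 = 33.2870
F = (S − I)·e^(rT) = (421.75 − 33.2870) · e^(0.0940·21/12)
= 388.4630 · e^0.164500 = 388.4630 × 1.178804 = $457.92

$457.92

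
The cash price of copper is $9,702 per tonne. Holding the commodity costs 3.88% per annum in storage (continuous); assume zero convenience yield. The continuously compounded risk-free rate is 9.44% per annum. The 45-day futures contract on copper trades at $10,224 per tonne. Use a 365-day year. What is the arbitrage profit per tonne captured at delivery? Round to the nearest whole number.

$361 per tonne

Fair futures: F* = S·e^(carry·T), with carry = (r + u) = 0.0944 + 0.0388 = 0.1332
F* = 9702 · e^(0.1332 × 45/365) = 9702 · e^0.016422 = 9702 × 1.016558 = $9862.6457
Market $10224 > fair $9862.6457: forward overpriced → cash-and-carry (buy spot, short the forward).
At maturity, profit = |F_mkt − F*| = |10224 − 9862.6457| = $361 per tonne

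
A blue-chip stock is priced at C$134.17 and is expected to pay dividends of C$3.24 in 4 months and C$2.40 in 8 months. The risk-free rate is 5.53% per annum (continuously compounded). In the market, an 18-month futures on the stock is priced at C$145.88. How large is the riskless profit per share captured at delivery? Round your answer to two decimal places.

C$6.08 per share

PV(dividends) I = 3.24·e^(−0.0553·4/12) + 2.40·e^(−0.0553·8/12) = 5.4940
Fair futures F* = (S − I)·e^(rT) = (134.17 − 5.4940)·e^0.082950 = 128.6760 × 1.086487 = 139.8048
Market C$145.88 > fair 139.8048: forward overpriced → cash-and-carry (borrow at r, buy the stock and collect the dividends, short the forward).
Profit at T = |F_mkt − F*| = |145.88 − 139.8048| = C$6.08 per share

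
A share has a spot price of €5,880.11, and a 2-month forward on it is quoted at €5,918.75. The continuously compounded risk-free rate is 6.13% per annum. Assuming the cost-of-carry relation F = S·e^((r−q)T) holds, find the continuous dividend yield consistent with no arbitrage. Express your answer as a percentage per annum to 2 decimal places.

From F = S·e^((r−q)T): (r − q) = ln(F/S)/T
ln(5918.75/5880.11) = ln(1.006571) = 0.006550
(r − q) = 0.006550 / (2/12) = 0.039300
q = r − ln(F/S)/T = 0.0613 − 0.039300 = 0.022000
q = 2.20%

2.20%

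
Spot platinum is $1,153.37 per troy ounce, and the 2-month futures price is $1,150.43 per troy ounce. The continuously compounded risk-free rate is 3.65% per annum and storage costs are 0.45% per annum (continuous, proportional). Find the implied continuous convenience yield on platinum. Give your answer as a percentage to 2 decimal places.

F = S·e^((r+u−y)T) ⇒ (r+u−y) = ln(F/S)/T
ln(1150.43/1153.37) = -0.002552; /T ⇒ -0.015312
y = r + u − ln(F/S)/T = 0.0365 + 0.0045 + 0.015312 = 0.056312
y = 5.63%

5.63%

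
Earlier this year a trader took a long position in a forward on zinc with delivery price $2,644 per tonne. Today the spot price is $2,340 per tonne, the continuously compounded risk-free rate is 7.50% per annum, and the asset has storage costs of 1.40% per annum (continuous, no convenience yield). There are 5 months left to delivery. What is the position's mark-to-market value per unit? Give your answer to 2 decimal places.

Current fair forward for the remaining 5 months: F = S·e^((r + u)·T), (r + u) = 0.0750 + 0.0140 = 0.0890
F = 2340 · e^(0.0890 × 5/12) = 2340 × 1.03777950 = 2428.4040
Value of long forward = (F − K)·e^(−rT) = (2428.4040 − 2644) · e^(−0.0750·5/12)
= -215.5960 × 0.96923323 = -208.96

-$208.96 per tonne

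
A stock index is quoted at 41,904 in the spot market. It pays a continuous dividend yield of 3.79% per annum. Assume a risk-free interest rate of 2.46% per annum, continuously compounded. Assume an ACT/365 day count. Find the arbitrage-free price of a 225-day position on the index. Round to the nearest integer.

F = S·e^((r − q)T) = 41904 · e^((0.0246 − 0.0379) × 225/365)
= 41904 · e^-0.008199 = 41904 × 0.991835
F = 41,562

41,562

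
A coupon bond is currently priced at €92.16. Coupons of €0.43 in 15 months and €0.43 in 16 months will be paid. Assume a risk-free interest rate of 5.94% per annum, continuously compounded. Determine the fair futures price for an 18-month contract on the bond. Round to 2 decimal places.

PV(coupons) I = 0.43·e^(−0.0594·15/12) + 0.43·e^(−0.0594·16/12)
I = 0.3992 + 0.3973 = 0.7965
F = (S − I)·e^(rT) = (92.16 − 0.7965) · e^(0.0594·18/12)
= 91.3635 · e^0.089100 = 91.3635 × 1.093190 = €99.88

€99.88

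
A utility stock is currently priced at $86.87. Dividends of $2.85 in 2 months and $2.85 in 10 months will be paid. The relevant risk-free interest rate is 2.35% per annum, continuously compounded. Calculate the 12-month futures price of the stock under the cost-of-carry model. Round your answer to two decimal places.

$83.17

PV(dividends) I = 2.85·e^(−0.0235·2/12) + 2.85·e^(−0.0235·10/12)
I = 2.8389 + 2.7947 = 5.6336
F = (S − I)·e^(rT) = (86.87 − 5.6336) · e^(0.0235·12/12)
= 81.2364 · e^0.023500 = 81.2364 × 1.023778 = $83.17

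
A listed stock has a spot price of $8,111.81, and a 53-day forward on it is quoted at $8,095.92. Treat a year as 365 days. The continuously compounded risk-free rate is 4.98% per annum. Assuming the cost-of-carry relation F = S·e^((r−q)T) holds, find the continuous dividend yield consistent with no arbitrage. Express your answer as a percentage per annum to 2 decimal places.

6.33%

From F = S·e^((r−q)T): (r − q) = ln(F/S)/T
ln(8095.92/8111.81) = ln(0.998041) = -0.001961
(r − q) = -0.001961 / (53/365) = -0.013505
q = r − ln(F/S)/T = 0.0498 + 0.013505 = 0.063305
q = 6.33%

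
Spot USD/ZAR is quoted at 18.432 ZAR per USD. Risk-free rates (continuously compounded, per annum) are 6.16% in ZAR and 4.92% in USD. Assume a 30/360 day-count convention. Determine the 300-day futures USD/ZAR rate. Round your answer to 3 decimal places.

F = S·e^((r_ZAR − r_USD)T) = 18.432 · e^((0.0616 − 0.0492) × 300/360)
= 18.432 · e^0.010333 = 18.432 × 1.010387
F = 18.623 ZAR per USD

18.623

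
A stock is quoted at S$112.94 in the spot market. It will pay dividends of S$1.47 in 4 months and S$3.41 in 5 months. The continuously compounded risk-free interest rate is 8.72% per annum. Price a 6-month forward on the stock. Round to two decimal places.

PV(dividends) I = 1.47·e^(−0.0872·4/12) + 3.41·e^(−0.0872·5/12)
I = 1.4279 + 3.2883 = 4.7162
F = (S − I)·e^(rT) = (112.94 − 4.7162) · e^(0.0872·6/12)
= 108.2238 · e^0.043600 = 108.2238 × 1.044564 = S$113.05

S$113.05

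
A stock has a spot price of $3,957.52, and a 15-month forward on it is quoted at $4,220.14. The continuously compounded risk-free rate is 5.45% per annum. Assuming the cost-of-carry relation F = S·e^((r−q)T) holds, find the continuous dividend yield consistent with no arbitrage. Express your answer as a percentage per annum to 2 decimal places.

0.31%

From F = S·e^((r−q)T): (r − q) = ln(F/S)/T
ln(4220.14/3957.52) = ln(1.066360) = 0.064251
(r − q) = 0.064251 / (15/12) = 0.051401
q = r − ln(F/S)/T = 0.0545 − 0.051401 = 0.003099
q = 0.31%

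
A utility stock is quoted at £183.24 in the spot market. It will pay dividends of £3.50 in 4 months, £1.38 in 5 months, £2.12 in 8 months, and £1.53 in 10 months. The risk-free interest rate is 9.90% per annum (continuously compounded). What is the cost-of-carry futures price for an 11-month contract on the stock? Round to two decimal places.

£191.77

PV(dividends) I = 3.50·e^(−0.0990·4/12) + 1.38·e^(−0.0990·5/12) + 2.12·e^(−0.0990·8/12) + 1.53·e^(−0.0990·10/12)
I = 3.3864 + 1.3242 + 1.9846 + 1.4088 = 8.1040
F = (S − I)·e^(rT) = (183.24 − 8.1040) · e^(0.0990·11/12)
= 175.1360 · e^0.090750 = 175.1360 × 1.094995 = £191.77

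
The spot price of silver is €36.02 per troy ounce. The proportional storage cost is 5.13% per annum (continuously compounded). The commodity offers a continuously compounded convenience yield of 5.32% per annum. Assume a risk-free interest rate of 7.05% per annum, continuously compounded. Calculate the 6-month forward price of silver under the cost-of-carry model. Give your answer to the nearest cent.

€37.28 per troy ounce

Net carry = r + u − y = 0.0705 + 0.0513 − 0.0532 = 0.0686
F = S·e^((r+u−y)T) = 36.02 · e^(0.0686 × 6/12) = 36.02 · e^0.034300
= 36.02 × 1.034895 = €37.28 per troy ounce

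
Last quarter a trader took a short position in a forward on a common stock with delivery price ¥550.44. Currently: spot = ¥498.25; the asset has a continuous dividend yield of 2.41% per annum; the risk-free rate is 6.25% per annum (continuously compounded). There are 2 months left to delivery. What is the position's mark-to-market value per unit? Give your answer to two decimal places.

Current fair forward for the remaining 2 months: F = S·e^((r − q)·T), (r − q) = 0.0625 − 0.0241 = 0.0384
F = 498.25 · e^(0.0384 × 2/12) = 498.25 × 1.006421 = 501.4493
Value of long forward = (F − K)·e^(−rT) = (501.4493 − 550.44) · e^(−0.0625·2/12)
= -48.9907 × 0.989637 = -48.48
Short position value = −(long value) = ¥48.48

¥48.48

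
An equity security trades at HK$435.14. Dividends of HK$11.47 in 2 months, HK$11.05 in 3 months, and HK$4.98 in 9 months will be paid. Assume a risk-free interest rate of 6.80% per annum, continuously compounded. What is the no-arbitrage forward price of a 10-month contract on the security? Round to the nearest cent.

HK$432.00

PV(dividends) I = 11.47·e^(−0.0680·2/12) + 11.05·e^(−0.0680·3/12) + 4.98·e^(−0.0680·9/12)
I = 11.3407 + 10.8637 + 4.7324 = 26.9368
F = (S − I)·e^(rT) = (435.14 − 26.9368) · e^(0.0680·10/12)
= 408.2032 · e^0.056667 = 408.2032 × 1.058303 = HK$432.00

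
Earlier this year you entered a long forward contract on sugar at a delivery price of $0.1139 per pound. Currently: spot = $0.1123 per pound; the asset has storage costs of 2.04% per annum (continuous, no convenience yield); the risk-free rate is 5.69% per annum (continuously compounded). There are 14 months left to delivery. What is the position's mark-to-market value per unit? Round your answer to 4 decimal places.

Current fair forward for the remaining 14 months: F = S·e^((r + u)·T), (r + u) = 0.0569 + 0.0204 = 0.0773
F = 0.1123 · e^(0.0773 × 14/12) = 0.1123 × 1.094375 = 0.1229
Value of long forward = (F − K)·e^(−rT) = (0.1229 − 0.1139) · e^(−0.0569·14/12)
= 0.0090 × 0.935772 = 0.0084

$0.0084 per pound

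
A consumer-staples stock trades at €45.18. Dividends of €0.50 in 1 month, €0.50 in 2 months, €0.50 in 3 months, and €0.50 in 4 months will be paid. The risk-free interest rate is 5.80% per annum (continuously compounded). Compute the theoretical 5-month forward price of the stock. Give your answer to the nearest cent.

PV(dividends) I = 0.50·e^(−0.0580·1/12) + 0.50·e^(−0.0580·2/12) + 0.50·e^(−0.0580·3/12) + 0.50·e^(−0.0580·4/12)
I = 0.4976 + 0.4952 + 0.4928 + 0.4904 = 1.9760
F = (S − I)·e^(rT) = (45.18 − 1.9760) · e^(0.0580·5/12)
= 43.2040 · e^0.024167 = 43.2040 × 1.024461 = €44.26

€44.26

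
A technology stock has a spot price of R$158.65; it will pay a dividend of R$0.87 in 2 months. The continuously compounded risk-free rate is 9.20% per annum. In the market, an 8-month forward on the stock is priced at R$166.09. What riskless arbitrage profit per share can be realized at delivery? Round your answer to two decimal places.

R$1.68 per share

PV(dividends) I = 0.87·e^(−0.0920·2/12) = 0.8568
Fair forward F* = (S − I)·e^(rT) = (158.65 − 0.8568)·e^0.061333 = 157.7932 × 1.063253 = 167.7741
Market R$166.09 < fair 167.7741: forward underpriced → reverse cash-and-carry (short the stock, invest proceeds at r, pay the dividends, go long the forward).
Profit at T = |F_mkt − F*| = |166.09 − 167.7741| = R$1.68 per share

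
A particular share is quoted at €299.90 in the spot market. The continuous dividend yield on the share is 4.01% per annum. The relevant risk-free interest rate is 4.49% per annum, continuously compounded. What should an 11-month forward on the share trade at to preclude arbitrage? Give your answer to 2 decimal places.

F = S·e^((r − q)T) = 299.90 · e^((0.0449 − 0.0401) × 11/12)
= 299.90 · e^0.004400 = 299.90 × 1.004410
F = €301.22

€301.22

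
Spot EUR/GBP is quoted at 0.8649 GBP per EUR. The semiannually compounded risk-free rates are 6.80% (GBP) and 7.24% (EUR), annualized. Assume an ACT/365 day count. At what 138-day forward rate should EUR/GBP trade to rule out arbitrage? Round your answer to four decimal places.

0.8635

By covered interest parity, F = S · (1+r_GBP/2)^(2T) / (1+r_EUR/2)^(2T)
= 0.8649 × 1.025604 / 1.027254 = 0.8649 × 0.998394
F = 0.8635 GBP per EUR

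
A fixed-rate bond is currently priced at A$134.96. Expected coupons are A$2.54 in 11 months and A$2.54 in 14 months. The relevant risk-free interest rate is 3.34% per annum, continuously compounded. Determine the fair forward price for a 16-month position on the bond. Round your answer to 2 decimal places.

PV(coupons) I = 2.54·e^(−0.0334·11/12) + 2.54·e^(−0.0334·14/12)
I = 2.4634 + 2.4429 = 4.9063
F = (S − I)·e^(rT) = (134.96 − 4.9063) · e^(0.0334·16/12)
= 130.0537 · e^0.044533 = 130.0537 × 1.045539 = A$135.98

A$135.98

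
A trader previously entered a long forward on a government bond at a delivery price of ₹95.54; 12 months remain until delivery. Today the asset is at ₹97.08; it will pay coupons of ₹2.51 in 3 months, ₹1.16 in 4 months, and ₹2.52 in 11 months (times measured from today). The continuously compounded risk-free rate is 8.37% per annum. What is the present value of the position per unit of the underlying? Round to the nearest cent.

₹3.29

PV(remaining coupons) I = 2.51·e^(−0.0837·3/12) + 1.16·e^(−0.0837·4/12) + 2.52·e^(−0.0837·11/12) = 5.9200
Current forward F = (S − I)·e^(rT) = (97.08 − 5.9200)·e^(0.0837·12/12) = 91.1600 × 1.087303 = 99.1185
Value (long) = (F − K)·e^(−rT) = (99.1185 − 95.54) × 0.919707 = 3.2912
Value = ₹3.29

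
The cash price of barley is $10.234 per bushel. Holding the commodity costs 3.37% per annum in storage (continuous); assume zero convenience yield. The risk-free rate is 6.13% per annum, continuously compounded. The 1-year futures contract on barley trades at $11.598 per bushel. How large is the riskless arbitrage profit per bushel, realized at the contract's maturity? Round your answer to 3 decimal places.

Fair futures: F* = S·e^(carry·T), with carry = (r + u) = 0.0613 + 0.0337 = 0.0950
F* = 10.234 · e^(0.0950 × 1) = 10.234 · e^0.095000 = 10.234 × 1.099659 = $11.2539
Market $11.598 > fair $11.2539: forward overpriced → cash-and-carry (buy spot, short the forward).
At maturity, profit = |F_mkt − F*| = |11.598 − 11.2539| = $0.344 per bushel

$0.344 per bushel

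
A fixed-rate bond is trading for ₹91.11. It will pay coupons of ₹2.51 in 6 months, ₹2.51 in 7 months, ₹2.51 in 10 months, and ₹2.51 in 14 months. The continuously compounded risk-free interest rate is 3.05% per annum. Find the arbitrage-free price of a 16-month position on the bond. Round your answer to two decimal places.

PV(coupons) I = 2.51·e^(−0.0305·6/12) + 2.51·e^(−0.0305·7/12) + 2.51·e^(−0.0305·10/12) + 2.51·e^(−0.0305·14/12)
I = 2.4720 + 2.4657 + 2.4470 + 2.4223 = 9.8070
F = (S − I)·e^(rT) = (91.11 − 9.8070) · e^(0.0305·16/12)
= 81.3030 · e^0.040667 = 81.3030 × 1.041505 = ₹84.68

₹84.68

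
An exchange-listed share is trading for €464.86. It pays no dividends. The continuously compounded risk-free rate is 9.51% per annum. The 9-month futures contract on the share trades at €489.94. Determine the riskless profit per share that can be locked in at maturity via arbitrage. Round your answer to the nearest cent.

Fair futures: F* = S·e^(carry·T), with carry = r = 0.0951
F* = 464.86 · e^(0.0951 × 9/12) = 464.86 · e^0.071325 = 464.86 × 1.073930 = €499.2271
Market €489.94 < fair €499.2271: forward underpriced → reverse cash-and-carry (short spot, go long the forward).
At maturity, profit = |F_mkt − F*| = |489.94 − 499.2271| = €9.29 per share

€9.29 per share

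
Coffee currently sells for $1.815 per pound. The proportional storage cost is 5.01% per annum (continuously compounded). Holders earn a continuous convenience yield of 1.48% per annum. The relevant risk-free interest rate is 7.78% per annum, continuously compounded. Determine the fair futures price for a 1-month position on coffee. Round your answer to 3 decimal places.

$1.832 per pound

Net carry = r + u − y = 0.0778 + 0.0501 − 0.0148 = 0.1131
F = S·e^((r+u−y)T) = 1.815 · e^(0.1131 × 1/12) = 1.815 · e^0.009425
= 1.815 × 1.009470 = $1.832 per pound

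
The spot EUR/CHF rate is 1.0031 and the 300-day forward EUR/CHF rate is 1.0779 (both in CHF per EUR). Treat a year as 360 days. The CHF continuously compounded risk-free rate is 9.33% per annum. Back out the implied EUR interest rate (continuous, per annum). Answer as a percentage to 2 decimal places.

0.70%

F = S·e^((r_CHF − r_EUR)T) ⇒ r_EUR = r_CHF − ln(F/S)/T
ln(1.0779/1.0031) = 0.071919; /(300/360) = 0.086303
r_EUR = 0.0933 − 0.086303 = 0.006997
r_EUR = 0.70%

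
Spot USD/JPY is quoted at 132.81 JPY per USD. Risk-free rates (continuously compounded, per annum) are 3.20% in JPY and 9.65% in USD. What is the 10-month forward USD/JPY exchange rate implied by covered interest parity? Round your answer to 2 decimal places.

125.86

F = S·e^((r_JPY − r_USD)T) = 132.81 · e^((0.0320 − 0.0965) × 10/12)
= 132.81 · e^-0.053750 = 132.81 × 0.947669
F = 125.86 JPY per USD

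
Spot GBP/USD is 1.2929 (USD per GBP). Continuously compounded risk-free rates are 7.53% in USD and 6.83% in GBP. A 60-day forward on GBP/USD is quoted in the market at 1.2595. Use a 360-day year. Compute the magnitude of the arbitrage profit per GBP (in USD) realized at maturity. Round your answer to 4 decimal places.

0.0349 per GBP (in USD)

Fair forward: F* = S·e^(carry·T), with carry = (r_USD − r_GBP) = 0.0753 − 0.0683 = 0.0070
F* = 1.2929 · e^(0.0070 × 60/360) = 1.2929 · e^0.001167 = 1.2929 × 1.001168 = 1.2944
Market 1.2595 < fair 1.2944: forward underpriced → reverse cash-and-carry (short spot, go long the forward).
At maturity, profit = |F_mkt − F*| = |1.2595 − 1.2944| = 0.0349 per GBP (in USD)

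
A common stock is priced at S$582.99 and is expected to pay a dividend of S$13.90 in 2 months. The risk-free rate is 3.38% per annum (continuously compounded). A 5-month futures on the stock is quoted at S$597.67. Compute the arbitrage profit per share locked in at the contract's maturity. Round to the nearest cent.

PV(dividends) I = 13.90·e^(−0.0338·2/12) = 13.8219
Fair futures F* = (S − I)·e^(rT) = (582.99 − 13.8219)·e^0.014083 = 569.1681 × 1.014183 = 577.2406
Market S$597.67 > fair 577.2406: forward overpriced → cash-and-carry (borrow at r, buy the stock and collect the dividends, short the forward).
Profit at T = |F_mkt − F*| = |597.67 − 577.2406| = S$20.43 per share

S$20.43 per share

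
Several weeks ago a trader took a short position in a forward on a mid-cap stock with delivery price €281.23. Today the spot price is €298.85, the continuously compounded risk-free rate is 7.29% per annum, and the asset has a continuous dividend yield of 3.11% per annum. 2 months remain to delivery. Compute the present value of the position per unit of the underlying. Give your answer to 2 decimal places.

-€19.47

Current fair forward for the remaining 2 months: F = S·e^((r − q)·T), (r − q) = 0.0729 − 0.0311 = 0.0418
F = 298.85 · e^(0.0418 × 2/12) = 298.85 × 1.006991 = 300.9393
Value of long forward = (F − K)·e^(−rT) = (300.9393 − 281.23) · e^(−0.0729·2/12)
= 19.7093 × 0.987924 = 19.47
Short position value = −(long value) = -€19.47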